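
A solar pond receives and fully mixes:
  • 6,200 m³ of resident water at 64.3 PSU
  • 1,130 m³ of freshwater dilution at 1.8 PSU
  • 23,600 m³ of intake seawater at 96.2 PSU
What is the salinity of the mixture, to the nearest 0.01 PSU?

86.36 PSU

Mass of salt is conserved:
salt = 6,200×64.3 + 1,130×1.8 + 23,600×96.2 = 398,660 + 2,034 + 2,270,320 = 2,671,014
volume = 6,200 + 1,130 + 23,600 = 30,930 m³
S = 2,671,014 / 30,930 = 86.3567 PSU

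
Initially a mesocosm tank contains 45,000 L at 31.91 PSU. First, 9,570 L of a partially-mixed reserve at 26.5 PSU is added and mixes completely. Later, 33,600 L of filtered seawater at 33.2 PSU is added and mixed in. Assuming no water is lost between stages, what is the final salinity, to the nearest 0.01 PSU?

Weighted by volume,
Initial salt = 45,000×31.91 = 1,435,950
After stage 1: salt = 1,435,950 + 9,570×26.5 = 1,689,555; volume = 54,570 L; S = 30.961 PSU
After stage 2: salt = 1,689,555 + 33,600×33.2 = 2,805,075; volume = 88,170 L
S = 2,805,075 / 88,170 = 31.8144 PSU

31.81 PSU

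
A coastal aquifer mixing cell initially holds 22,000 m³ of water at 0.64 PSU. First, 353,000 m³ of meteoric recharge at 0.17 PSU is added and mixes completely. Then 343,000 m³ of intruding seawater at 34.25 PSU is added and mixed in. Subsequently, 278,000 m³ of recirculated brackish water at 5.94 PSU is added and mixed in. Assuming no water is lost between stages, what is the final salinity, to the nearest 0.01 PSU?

13.53 PSU

By conservation of dissolved salt,
Initial salt = 22,000×0.64 = 14,080
After stage 1: salt = 14,080 + 353,000×0.17 = 74,090; volume = 375,000 m³; S = 0.198 PSU
After stage 2: salt = 74,090 + 343,000×34.25 = 11,821,840; volume = 718,000 m³; S = 16.465 PSU
After stage 3: salt = 11,821,840 + 278,000×5.94 = 13,473,160; volume = 996,000 m³
S = 13,473,160 / 996,000 = 13.5273 PSU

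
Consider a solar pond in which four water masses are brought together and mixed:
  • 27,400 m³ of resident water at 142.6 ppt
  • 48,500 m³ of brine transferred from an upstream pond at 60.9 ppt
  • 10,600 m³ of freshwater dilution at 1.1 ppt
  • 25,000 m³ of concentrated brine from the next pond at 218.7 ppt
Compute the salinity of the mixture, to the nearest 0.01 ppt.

Salt balance:
salt = 27,400×142.6 + 48,500×60.9 + 10,600×1.1 + 25,000×218.7 = 3,907,240 + 2,953,650 + 11,660 + 5,467,500 = 12,340,050
volume = 27,400 + 48,500 + 10,600 + 25,000 = 111,500 m³
S = 12,340,050 / 111,500 = 110.6731 ppt

110.67 ppt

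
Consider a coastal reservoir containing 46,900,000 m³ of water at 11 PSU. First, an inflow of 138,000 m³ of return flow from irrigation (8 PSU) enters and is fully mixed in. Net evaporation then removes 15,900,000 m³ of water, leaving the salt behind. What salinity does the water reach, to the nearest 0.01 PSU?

After mixing: salt = 46,900,000×11 + 138,000×8 = 517,004,000; volume = 47,038,000 m³
After evaporation: salt unchanged = 517,004,000; volume = 47,038,000 − 15,900,000 = 31,138,000 m³
S = 517,004,000 / 31,138,000 = 16.6036 PSU

16.60 PSU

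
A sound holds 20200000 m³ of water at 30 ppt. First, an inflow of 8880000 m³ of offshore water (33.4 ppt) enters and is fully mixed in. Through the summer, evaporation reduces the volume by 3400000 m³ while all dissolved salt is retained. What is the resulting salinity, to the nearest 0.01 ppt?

35.15 ppt

After mixing: salt = 20,200,000×30 + 8,880,000×33.4 = 902,592,000; volume = 29,080,000 m³
After evaporation: salt unchanged = 902,592,000; volume = 29,080,000 − 3,400,000 = 25,680,000 m³
S = 902,592,000 / 25,680,000 = 35.1477 ppt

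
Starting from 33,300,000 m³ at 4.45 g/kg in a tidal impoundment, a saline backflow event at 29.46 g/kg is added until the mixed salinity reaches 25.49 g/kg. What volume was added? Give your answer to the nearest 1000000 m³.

176000000 m³

Salt balance: 33,300,000×4.45 + V×29.46 = (33,300,000+V)×25.49
148,185,000 + 29.46V = 848,817,000 + 25.49V
700,632,000 = 3.97V
V = 176,481,612.09 m³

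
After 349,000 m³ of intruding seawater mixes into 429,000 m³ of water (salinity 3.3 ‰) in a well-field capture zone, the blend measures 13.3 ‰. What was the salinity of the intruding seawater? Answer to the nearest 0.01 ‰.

Salt balance: 429,000×3.3 + 349,000×S = 778,000×13.3
1,415,700 + 349,000·S = 10,347,400
S = (10,347,400 − 1,415,700) / 349,000 = 25.5923 ‰

25.59 ‰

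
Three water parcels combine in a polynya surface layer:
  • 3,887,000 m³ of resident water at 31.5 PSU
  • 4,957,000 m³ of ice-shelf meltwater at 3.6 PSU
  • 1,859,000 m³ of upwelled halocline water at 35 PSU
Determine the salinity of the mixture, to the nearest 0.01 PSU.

Mass of salt is conserved:
salt = 3,887,000×31.5 + 4,957,000×3.6 + 1,859,000×35 = 122,440,500 + 17,845,200 + 65,065,000 = 205,350,700
volume = 3,887,000 + 4,957,000 + 1,859,000 = 10,703,000 m³
S = 205,350,700 / 10,703,000 = 19.1863 PSU

19.19 PSU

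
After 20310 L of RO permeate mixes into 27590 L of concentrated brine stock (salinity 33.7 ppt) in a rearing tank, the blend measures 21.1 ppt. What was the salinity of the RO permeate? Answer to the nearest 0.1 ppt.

4.0 ppt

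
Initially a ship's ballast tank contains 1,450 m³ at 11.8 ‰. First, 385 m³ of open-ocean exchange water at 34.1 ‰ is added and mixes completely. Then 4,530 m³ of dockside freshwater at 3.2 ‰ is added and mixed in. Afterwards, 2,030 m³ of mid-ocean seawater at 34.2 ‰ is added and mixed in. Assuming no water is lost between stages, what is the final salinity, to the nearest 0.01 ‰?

13.60 ‰

Conserving salt mass:
Initial salt = 1,450×11.8 = 17,110
After stage 1: salt = 17,110 + 385×34.1 = 30,238.5; volume = 1,835 m³; S = 16.479 ‰
After stage 2: salt = 30,238.5 + 4,530×3.2 = 44,734.5; volume = 6,365 m³; S = 7.028 ‰
After stage 3: salt = 44,734.5 + 2,030×34.2 = 114,160.5; volume = 8,395 m³
S = 114,160.5 / 8,395 = 13.5986 ‰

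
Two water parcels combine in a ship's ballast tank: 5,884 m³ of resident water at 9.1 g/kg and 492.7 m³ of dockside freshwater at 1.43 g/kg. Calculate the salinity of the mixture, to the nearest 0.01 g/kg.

8.51 g/kg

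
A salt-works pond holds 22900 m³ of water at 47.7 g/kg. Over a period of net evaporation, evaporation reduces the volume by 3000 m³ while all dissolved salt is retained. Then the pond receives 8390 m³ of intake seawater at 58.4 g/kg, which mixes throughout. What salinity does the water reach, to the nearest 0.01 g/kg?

55.93 g/kg

After evaporation: salt = 22,900×47.7 = 1,092,330; volume = 22,900 − 3,000 = 19,900 m³
After mixing: salt = 1,092,330 + 8,390×58.4 = 1,582,306; volume = 19,900 + 8,390 = 28,290 m³
S = 1,582,306 / 28,290 = 55.9316 g/kg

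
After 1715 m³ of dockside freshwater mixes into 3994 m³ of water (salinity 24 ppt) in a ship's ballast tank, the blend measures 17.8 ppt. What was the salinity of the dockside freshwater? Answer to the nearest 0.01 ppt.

Salt balance: 3,994×24 + 1,715×S = 5,709×17.8
95,856 + 1,715·S = 101,620.2
S = (101,620.2 − 95,856) / 1,715 = 3.361 ppt

3.36 ppt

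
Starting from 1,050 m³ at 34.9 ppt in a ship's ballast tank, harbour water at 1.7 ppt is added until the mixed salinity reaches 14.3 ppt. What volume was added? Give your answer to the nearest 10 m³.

Salt balance: 1,050×34.9 + V×1.7 = (1,050+V)×14.3
36,645 + 1.7V = 15,015 + 14.3V
21,630 = 12.6V
V = 1,716.67 m³

1720 m³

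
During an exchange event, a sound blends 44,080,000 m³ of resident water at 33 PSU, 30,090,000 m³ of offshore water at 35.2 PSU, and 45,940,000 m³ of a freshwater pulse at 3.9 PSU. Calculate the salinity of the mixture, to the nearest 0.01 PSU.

22.42 PSU

Weighted by volume,
salt = 44,080,000×33 + 30,090,000×35.2 + 45,940,000×3.9 = 1,454,640,000 + 1,059,168,000 + 179,166,000 = 2,692,974,000
volume = 44,080,000 + 30,090,000 + 45,940,000 = 120,110,000 m³
S = 2,692,974,000 / 120,110,000 = 22.4209 PSU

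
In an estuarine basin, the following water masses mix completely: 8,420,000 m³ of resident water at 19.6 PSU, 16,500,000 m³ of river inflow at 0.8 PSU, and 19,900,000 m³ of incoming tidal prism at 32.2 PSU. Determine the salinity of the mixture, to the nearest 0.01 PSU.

Conserving salt mass:
salt = 8,420,000×19.6 + 16,500,000×0.8 + 19,900,000×32.2 = 165,032,000 + 13,200,000 + 640,780,000 = 819,012,000
volume = 8,420,000 + 16,500,000 + 19,900,000 = 44,820,000 m³
S = 819,012,000 / 44,820,000 = 18.2734 PSU

18.27 PSU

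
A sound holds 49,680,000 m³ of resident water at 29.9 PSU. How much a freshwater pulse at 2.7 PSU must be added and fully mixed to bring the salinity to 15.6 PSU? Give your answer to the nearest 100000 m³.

55100000 m³

Salt balance: 49,680,000×29.9 + V×2.7 = (49,680,000+V)×15.6
1,485,432,000 + 2.7V = 775,008,000 + 15.6V
710,424,000 = 12.9V
V = 55,071,627.91 m³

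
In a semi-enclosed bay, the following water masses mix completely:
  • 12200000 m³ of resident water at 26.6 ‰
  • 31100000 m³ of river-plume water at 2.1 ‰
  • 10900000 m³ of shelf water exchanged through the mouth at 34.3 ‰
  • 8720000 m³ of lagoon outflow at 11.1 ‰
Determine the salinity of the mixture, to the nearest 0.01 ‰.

By conservation of dissolved salt,
salt = 12,200,000×26.6 + 31,100,000×2.1 + 10,900,000×34.3 + 8,720,000×11.1 = 324,520,000 + 65,310,000 + 373,870,000 + 96,792,000 = 860,492,000
volume = 12,200,000 + 31,100,000 + 10,900,000 + 8,720,000 = 62,920,000 m³
S = 860,492,000 / 62,920,000 = 13.676 ‰

13.68 ‰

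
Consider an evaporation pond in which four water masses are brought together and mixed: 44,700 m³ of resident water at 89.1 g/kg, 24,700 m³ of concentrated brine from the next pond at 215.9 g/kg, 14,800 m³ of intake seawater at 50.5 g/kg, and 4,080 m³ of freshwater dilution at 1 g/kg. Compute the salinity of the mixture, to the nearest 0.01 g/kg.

Weighted by volume,
salt = 44,700×89.1 + 24,700×215.9 + 14,800×50.5 + 4,080×1 = 3,982,770 + 5,332,730 + 747,400 + 4,080 = 10,066,980
volume = 44,700 + 24,700 + 14,800 + 4,080 = 88,280 m³
S = 10,066,980 / 88,280 = 114.0347 g/kg

114.03 g/kg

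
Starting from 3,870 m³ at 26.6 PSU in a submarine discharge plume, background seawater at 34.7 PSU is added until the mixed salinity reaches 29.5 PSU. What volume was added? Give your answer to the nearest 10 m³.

Salt balance: 3,870×26.6 + V×34.7 = (3,870+V)×29.5
102,942 + 34.7V = 114,165 + 29.5V
11,223 = 5.2V
V = 2,158.27 m³

2160 m³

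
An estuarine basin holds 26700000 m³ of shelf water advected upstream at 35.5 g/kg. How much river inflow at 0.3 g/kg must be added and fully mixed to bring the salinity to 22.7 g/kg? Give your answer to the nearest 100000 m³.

Salt balance: 26,700,000×35.5 + V×0.3 = (26,700,000+V)×22.7
947,850,000 + 0.3V = 606,090,000 + 22.7V
341,760,000 = 22.4V
V = 15,257,142.86 m³

15300000 m³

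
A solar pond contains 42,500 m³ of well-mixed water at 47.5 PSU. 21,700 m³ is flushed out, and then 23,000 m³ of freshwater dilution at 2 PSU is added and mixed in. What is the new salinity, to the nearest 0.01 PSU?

23.61 PSU

Remaining after removal: 20,800 m³ at 47.5 PSU (salt = 988,000)
After addition: salt = 988,000 + 23,000×2 = 1,034,000; volume = 43,800 m³
S = 1,034,000 / 43,800 = 23.6073 PSU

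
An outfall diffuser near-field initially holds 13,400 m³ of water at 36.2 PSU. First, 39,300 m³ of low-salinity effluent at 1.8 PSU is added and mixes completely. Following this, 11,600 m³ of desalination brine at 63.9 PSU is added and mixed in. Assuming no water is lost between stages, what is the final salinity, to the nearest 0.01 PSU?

Weighted by volume,
Initial salt = 13,400×36.2 = 485,080
After stage 1: salt = 485,080 + 39,300×1.8 = 555,820; volume = 52,700 m³; S = 10.547 PSU
After stage 2: salt = 555,820 + 11,600×63.9 = 1,297,060; volume = 64,300 m³
S = 1,297,060 / 64,300 = 20.172 PSU

20.17 PSU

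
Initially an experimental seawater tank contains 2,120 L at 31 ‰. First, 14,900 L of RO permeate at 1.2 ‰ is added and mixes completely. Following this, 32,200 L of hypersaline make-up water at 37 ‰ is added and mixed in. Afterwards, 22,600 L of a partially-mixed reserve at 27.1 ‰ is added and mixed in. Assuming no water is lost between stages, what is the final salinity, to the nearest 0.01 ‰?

26.28 ‰

By conservation of dissolved salt,
Initial salt = 2,120×31 = 65,720
After stage 1: salt = 65,720 + 14,900×1.2 = 83,600; volume = 17,020 L; S = 4.912 ‰
After stage 2: salt = 83,600 + 32,200×37 = 1,275,000; volume = 49,220 L; S = 25.904 ‰
After stage 3: salt = 1,275,000 + 22,600×27.1 = 1,887,460; volume = 71,820 L
S = 1,887,460 / 71,820 = 26.2804 ‰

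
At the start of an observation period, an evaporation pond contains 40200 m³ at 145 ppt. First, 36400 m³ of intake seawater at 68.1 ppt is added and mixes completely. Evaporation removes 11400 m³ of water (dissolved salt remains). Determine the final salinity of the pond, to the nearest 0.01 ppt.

127.42 ppt

After mixing: salt = 40,200×145 + 36,400×68.1 = 8,307,840; volume = 76,600 m³
After evaporation: salt unchanged = 8,307,840; volume = 76,600 − 11,400 = 65,200 m³
S = 8,307,840 / 65,200 = 127.4209 ppt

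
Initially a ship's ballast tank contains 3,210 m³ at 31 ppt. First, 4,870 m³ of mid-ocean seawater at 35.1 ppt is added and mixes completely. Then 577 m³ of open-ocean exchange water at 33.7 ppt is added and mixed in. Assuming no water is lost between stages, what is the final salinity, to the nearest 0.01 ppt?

33.49 ppt

Weighted by volume,
Initial salt = 3,210×31 = 99,510
After stage 1: salt = 99,510 + 4,870×35.1 = 270,447; volume = 8,080 m³; S = 33.471 ppt
After stage 2: salt = 270,447 + 577×33.7 = 289,891.9; volume = 8,657 m³
S = 289,891.9 / 8,657 = 33.4864 ppt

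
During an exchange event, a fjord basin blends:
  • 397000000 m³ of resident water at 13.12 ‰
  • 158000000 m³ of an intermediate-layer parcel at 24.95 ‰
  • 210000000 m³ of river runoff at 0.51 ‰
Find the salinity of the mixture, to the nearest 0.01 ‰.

12.10 ‰

Weighted by volume,
salt = 397,000,000×13.12 + 158,000,000×24.95 + 210,000,000×0.51 = 5,208,640,000 + 3,942,100,000 + 107,100,000 = 9,257,840,000
volume = 397,000,000 + 158,000,000 + 210,000,000 = 765,000,000 m³
S = 9,257,840,000 / 765,000,000 = 12.1018 ‰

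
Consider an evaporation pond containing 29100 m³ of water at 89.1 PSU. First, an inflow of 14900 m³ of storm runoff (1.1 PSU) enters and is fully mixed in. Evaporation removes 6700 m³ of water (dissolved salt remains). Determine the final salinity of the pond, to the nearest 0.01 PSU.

After mixing: salt = 29,100×89.1 + 14,900×1.1 = 2,609,200; volume = 44,000 m³
After evaporation: salt unchanged = 2,609,200; volume = 44,000 − 6,700 = 37,300 m³
S = 2,609,200 / 37,300 = 69.9517 PSU

69.95 PSU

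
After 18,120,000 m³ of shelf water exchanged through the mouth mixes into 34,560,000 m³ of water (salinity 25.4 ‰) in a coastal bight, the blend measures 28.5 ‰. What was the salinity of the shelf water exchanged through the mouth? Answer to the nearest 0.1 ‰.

Salt balance: 34,560,000×25.4 + 18,120,000×S = 52,680,000×28.5
877,824,000 + 18,120,000·S = 1,501,380,000
S = (1,501,380,000 − 877,824,000) / 18,120,000 = 34.4126 ‰

34.4 ‰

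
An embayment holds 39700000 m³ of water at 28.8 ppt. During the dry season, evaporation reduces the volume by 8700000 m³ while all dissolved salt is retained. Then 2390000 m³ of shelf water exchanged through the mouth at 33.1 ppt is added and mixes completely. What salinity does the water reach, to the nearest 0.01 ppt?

After evaporation: salt = 39,700,000×28.8 = 1,143,360,000; volume = 39,700,000 − 8,700,000 = 31,000,000 m³
After mixing: salt = 1,143,360,000 + 2,390,000×33.1 = 1,222,469,000; volume = 31,000,000 + 2,390,000 = 33,390,000 m³
S = 1,222,469,000 / 33,390,000 = 36.6118 ppt

36.61 ppt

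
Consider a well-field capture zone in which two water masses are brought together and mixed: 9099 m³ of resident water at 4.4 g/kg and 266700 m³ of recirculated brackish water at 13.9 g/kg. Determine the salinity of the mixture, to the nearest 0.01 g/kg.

Salt balance:
salt = 9,099×4.4 + 266,700×13.9 = 40,035.6 + 3,707,130 = 3,747,165.6
volume = 9,099 + 266,700 = 275,799 m³
S = 3,747,165.6 / 275,799 = 13.5866 g/kg

13.59 g/kg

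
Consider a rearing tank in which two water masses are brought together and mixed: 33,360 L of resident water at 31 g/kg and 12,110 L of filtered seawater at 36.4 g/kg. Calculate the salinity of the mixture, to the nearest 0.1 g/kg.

Salt balance:
salt = 33,360×31 + 12,110×36.4 = 1,034,160 + 440,804 = 1,474,964
volume = 33,360 + 12,110 = 45,470 L
S = 1,474,964 / 45,470 = 32.438 g/kg

32.4 g/kg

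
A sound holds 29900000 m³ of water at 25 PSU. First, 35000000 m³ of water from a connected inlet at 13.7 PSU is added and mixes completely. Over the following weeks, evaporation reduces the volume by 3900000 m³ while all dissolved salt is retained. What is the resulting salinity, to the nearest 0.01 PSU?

20.11 PSU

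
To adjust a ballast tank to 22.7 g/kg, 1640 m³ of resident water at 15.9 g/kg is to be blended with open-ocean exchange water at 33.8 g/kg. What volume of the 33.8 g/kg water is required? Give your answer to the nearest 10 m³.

1000 m³

Salt balance: 1,640×15.9 + V×33.8 = (1,640+V)×22.7
26,076 + 33.8V = 37,228 + 22.7V
11,152 = 11.1V
V = 1,004.68 m³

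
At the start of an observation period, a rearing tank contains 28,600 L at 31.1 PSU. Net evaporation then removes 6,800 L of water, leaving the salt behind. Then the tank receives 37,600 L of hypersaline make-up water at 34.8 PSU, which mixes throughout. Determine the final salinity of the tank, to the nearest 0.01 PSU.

37.00 PSU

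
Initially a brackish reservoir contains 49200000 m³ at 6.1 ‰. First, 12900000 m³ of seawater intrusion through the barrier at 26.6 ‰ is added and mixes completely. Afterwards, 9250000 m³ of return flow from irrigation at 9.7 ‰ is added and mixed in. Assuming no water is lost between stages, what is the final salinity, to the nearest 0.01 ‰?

Conserving salt mass:
Initial salt = 49,200,000×6.1 = 300,120,000
After stage 1: salt = 300,120,000 + 12,900,000×26.6 = 643,260,000; volume = 62,100,000 m³; S = 10.358 ‰
After stage 2: salt = 643,260,000 + 9,250,000×9.7 = 732,985,000; volume = 71,350,000 m³
S = 732,985,000 / 71,350,000 = 10.2731 ‰

10.27 ‰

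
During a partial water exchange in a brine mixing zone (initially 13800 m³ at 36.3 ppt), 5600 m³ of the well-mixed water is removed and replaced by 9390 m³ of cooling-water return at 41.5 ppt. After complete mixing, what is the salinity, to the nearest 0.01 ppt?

39.08 ppt

Remaining after removal: 8,200 m³ at 36.3 ppt (salt = 297,660)
After addition: salt = 297,660 + 9,390×41.5 = 687,345; volume = 17,590 m³
S = 687,345 / 17,590 = 39.0759 ppt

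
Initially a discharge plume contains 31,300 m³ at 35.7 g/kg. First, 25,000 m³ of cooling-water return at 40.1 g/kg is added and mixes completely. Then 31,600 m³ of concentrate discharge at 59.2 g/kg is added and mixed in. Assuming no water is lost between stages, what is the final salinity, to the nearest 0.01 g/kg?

45.40 g/kg

Total salt / total volume:
Initial salt = 31,300×35.7 = 1,117,410
After stage 1: salt = 1,117,410 + 25,000×40.1 = 2,119,910; volume = 56,300 m³; S = 37.654 g/kg
After stage 2: salt = 2,119,910 + 31,600×59.2 = 3,990,630; volume = 87,900 m³
S = 3,990,630 / 87,900 = 45.3997 g/kg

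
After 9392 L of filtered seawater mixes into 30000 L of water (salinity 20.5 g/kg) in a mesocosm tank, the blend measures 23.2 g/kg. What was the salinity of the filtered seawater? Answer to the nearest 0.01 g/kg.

31.82 g/kg

Salt balance: 30,000×20.5 + 9,392×S = 39,392×23.2
615,000 + 9,392·S = 913,894.4
S = (913,894.4 − 615,000) / 9,392 = 31.8244 g/kg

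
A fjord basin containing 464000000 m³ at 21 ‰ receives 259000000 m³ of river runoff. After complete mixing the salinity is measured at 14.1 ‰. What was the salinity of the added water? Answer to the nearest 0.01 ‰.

1.74 ‰

Salt balance: 464,000,000×21 + 259,000,000×S = 723,000,000×14.1
9,744,000,000 + 259,000,000·S = 10,194,300,000
S = (10,194,300,000 − 9,744,000,000) / 259,000,000 = 1.7386 ‰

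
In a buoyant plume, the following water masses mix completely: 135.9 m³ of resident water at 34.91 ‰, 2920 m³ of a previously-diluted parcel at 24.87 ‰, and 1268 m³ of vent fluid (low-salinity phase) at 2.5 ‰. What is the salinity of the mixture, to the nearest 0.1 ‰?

18.6 ‰

Mass of salt is conserved:
salt = 135.9×34.91 + 2,920×24.87 + 1,268×2.5 = 4,744.269 + 72,620.4 + 3,170 = 80,534.669
volume = 135.9 + 2,920 + 1,268 = 4,323.9 m³
S = 80,534.669 / 4,323.9 = 18.625 ‰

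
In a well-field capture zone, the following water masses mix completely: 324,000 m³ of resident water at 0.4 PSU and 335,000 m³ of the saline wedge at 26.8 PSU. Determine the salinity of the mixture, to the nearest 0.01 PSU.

13.82 PSU

By conservation of dissolved salt,
salt = 324,000×0.4 + 335,000×26.8 = 129,600 + 8,978,000 = 9,107,600
volume = 324,000 + 335,000 = 659,000 m³
S = 9,107,600 / 659,000 = 13.8203 PSU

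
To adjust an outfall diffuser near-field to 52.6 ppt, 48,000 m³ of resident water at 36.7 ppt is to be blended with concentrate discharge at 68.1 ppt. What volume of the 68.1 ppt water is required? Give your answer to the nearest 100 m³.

49200 m³

Salt balance: 48,000×36.7 + V×68.1 = (48,000+V)×52.6
1,761,600 + 68.1V = 2,524,800 + 52.6V
763,200 = 15.5V
V = 49,238.71 m³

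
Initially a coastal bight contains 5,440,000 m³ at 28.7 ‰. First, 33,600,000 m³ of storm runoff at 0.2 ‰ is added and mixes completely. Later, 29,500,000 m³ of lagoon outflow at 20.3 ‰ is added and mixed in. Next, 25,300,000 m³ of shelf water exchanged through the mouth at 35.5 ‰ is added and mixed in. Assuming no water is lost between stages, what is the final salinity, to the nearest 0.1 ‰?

Conserving salt mass:
Initial salt = 5,440,000×28.7 = 156,128,000
After stage 1: salt = 156,128,000 + 33,600,000×0.2 = 162,848,000; volume = 39,040,000 m³; S = 4.171 ‰
After stage 2: salt = 162,848,000 + 29,500,000×20.3 = 761,698,000; volume = 68,540,000 m³; S = 11.113 ‰
After stage 3: salt = 761,698,000 + 25,300,000×35.5 = 1,659,848,000; volume = 93,840,000 m³
S = 1,659,848,000 / 93,840,000 = 17.6881 ‰

17.7 ‰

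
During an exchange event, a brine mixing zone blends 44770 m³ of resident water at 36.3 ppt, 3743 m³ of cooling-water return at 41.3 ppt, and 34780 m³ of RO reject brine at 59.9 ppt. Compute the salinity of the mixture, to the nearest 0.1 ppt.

46.4 ppt

Mass of salt is conserved:
salt = 44,770×36.3 + 3,743×41.3 + 34,780×59.9 = 1,625,151 + 154,585.9 + 2,083,322 = 3,863,058.9
volume = 44,770 + 3,743 + 34,780 = 83,293 m³
S = 3,863,058.9 / 83,293 = 46.379 ppt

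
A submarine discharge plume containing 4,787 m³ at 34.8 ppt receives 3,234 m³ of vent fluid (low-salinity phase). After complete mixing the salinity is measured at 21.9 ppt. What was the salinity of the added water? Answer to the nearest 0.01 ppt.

2.81 ppt

Salt balance: 4,787×34.8 + 3,234×S = 8,021×21.9
166,587.6 + 3,234·S = 175,659.9
S = (175,659.9 − 166,587.6) / 3,234 = 2.8053 ppt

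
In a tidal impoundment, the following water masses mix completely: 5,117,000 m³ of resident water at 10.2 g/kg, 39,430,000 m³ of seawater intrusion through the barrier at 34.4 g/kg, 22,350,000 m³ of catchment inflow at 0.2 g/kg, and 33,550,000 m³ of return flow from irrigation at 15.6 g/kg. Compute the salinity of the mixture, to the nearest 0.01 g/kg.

19.28 g/kg

Weighted by volume,
salt = 5,117,000×10.2 + 39,430,000×34.4 + 22,350,000×0.2 + 33,550,000×15.6 = 52,193,400 + 1,356,392,000 + 4,470,000 + 523,380,000 = 1,936,435,400
volume = 5,117,000 + 39,430,000 + 22,350,000 + 33,550,000 = 100,447,000 m³
S = 1,936,435,400 / 100,447,000 = 19.2782 g/kg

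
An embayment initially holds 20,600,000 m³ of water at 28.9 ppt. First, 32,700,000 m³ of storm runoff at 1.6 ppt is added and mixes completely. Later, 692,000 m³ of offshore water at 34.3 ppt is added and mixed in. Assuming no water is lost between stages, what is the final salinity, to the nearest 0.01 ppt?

Total salt / total volume:
Initial salt = 20,600,000×28.9 = 595,340,000
After stage 1: salt = 595,340,000 + 32,700,000×1.6 = 647,660,000; volume = 53,300,000 m³; S = 12.151 ppt
After stage 2: salt = 647,660,000 + 692,000×34.3 = 671,395,600; volume = 53,992,000 m³
S = 671,395,600 / 53,992,000 = 12.4351 ppt

12.44 ppt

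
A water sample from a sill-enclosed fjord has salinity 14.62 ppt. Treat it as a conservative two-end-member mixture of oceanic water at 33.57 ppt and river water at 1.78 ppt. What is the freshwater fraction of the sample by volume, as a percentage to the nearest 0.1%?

Let f be the freshwater fraction. Salt balance per unit volume:
f×1.78 + (1−f)×33.57 = 14.62
f = (33.57 − 14.62) / (33.57 − 1.78) = 18.95/31.79 = 0.5961

59.6%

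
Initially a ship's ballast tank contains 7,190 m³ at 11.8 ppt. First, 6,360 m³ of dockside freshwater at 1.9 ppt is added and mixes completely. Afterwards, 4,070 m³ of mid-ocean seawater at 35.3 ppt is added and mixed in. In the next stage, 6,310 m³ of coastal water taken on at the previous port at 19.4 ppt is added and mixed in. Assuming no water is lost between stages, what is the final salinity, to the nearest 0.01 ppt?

15.17 ppt

Conserving salt mass:
Initial salt = 7,190×11.8 = 84,842
After stage 1: salt = 84,842 + 6,360×1.9 = 96,926; volume = 13,550 m³; S = 7.153 ppt
After stage 2: salt = 96,926 + 4,070×35.3 = 240,597; volume = 17,620 m³; S = 13.655 ppt
After stage 3: salt = 240,597 + 6,310×19.4 = 363,011; volume = 23,930 m³
S = 363,011 / 23,930 = 15.1697 ppt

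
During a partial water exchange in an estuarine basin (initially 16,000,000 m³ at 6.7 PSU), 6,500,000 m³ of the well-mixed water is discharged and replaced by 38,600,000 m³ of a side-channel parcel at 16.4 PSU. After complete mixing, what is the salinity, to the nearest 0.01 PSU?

14.48 PSU

Remaining after removal: 9,500,000 m³ at 6.7 PSU (salt = 63,650,000)
After addition: salt = 63,650,000 + 38,600,000×16.4 = 696,690,000; volume = 48,100,000 m³
S = 696,690,000 / 48,100,000 = 14.4842 PSU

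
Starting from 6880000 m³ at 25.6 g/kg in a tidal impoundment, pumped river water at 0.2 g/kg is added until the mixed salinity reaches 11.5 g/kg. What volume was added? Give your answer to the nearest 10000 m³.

8580000 m³

Salt balance: 6,880,000×25.6 + V×0.2 = (6,880,000+V)×11.5
176,128,000 + 0.2V = 79,120,000 + 11.5V
97,008,000 = 11.3V
V = 8,584,778.76 m³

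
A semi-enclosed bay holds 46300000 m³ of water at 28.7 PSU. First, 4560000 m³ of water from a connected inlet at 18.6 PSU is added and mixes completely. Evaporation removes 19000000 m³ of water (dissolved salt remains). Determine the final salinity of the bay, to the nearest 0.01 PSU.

44.37 PSU

After mixing: salt = 46,300,000×28.7 + 4,560,000×18.6 = 1,413,626,000; volume = 50,860,000 m³
After evaporation: salt unchanged = 1,413,626,000; volume = 50,860,000 − 19,000,000 = 31,860,000 m³
S = 1,413,626,000 / 31,860,000 = 44.3699 PSU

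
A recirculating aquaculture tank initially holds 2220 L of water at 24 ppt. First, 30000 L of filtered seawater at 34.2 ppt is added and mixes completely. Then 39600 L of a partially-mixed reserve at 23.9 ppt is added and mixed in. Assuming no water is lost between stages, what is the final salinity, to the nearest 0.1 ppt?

Mass of salt is conserved:
Initial salt = 2,220×24 = 53,280
After stage 1: salt = 53,280 + 30,000×34.2 = 1,079,280; volume = 32,220 L; S = 33.497 ppt
After stage 2: salt = 1,079,280 + 39,600×23.9 = 2,025,720; volume = 71,820 L
S = 2,025,720 / 71,820 = 28.2055 ppt

28.2 ppt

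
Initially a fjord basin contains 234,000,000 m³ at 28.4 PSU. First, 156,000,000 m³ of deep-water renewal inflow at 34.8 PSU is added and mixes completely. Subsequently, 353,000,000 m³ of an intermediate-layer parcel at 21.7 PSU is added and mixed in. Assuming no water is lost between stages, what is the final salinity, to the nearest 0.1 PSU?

26.6 PSU

By conservation of dissolved salt,
Initial salt = 234,000,000×28.4 = 6,645,600,000
After stage 1: salt = 6,645,600,000 + 156,000,000×34.8 = 12,074,400,000; volume = 390,000,000 m³; S = 30.96 PSU
After stage 2: salt = 12,074,400,000 + 353,000,000×21.7 = 19,734,500,000; volume = 743,000,000 m³
S = 19,734,500,000 / 743,000,000 = 26.5606 PSU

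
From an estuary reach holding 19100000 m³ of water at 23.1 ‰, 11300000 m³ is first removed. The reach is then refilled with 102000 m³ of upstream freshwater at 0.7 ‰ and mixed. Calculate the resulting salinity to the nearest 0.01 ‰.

Remaining after removal: 7,800,000 m³ at 23.1 ‰ (salt = 180,180,000)
After addition: salt = 180,180,000 + 102,000×0.7 = 180,251,400; volume = 7,902,000 m³
S = 180,251,400 / 7,902,000 = 22.8109 ‰

22.81 ‰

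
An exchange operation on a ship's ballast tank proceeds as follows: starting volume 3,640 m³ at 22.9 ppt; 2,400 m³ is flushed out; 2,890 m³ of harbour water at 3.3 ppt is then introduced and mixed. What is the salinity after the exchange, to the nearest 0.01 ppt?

9.18 ppt

Remaining after removal: 1,240 m³ at 22.9 ppt (salt = 28,396)
After addition: salt = 28,396 + 2,890×3.3 = 37,933; volume = 4,130 m³
S = 37,933 / 4,130 = 9.1847 ppt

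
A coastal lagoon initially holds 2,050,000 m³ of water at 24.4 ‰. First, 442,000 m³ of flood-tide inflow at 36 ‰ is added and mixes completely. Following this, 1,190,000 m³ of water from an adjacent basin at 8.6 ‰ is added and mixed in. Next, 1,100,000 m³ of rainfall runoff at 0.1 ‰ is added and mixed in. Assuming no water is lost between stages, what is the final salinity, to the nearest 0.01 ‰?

Weighted by volume,
Initial salt = 2,050,000×24.4 = 50,020,000
After stage 1: salt = 50,020,000 + 442,000×36 = 65,932,000; volume = 2,492,000 m³; S = 26.457 ‰
After stage 2: salt = 65,932,000 + 1,190,000×8.6 = 76,166,000; volume = 3,682,000 m³; S = 20.686 ‰
After stage 3: salt = 76,166,000 + 1,100,000×0.1 = 76,276,000; volume = 4,782,000 m³
S = 76,276,000 / 4,782,000 = 15.9506 ‰

15.95 ‰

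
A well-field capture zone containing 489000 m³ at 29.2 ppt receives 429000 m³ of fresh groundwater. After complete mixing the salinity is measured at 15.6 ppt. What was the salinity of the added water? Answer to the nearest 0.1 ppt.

Salt balance: 489,000×29.2 + 429,000×S = 918,000×15.6
14,278,800 + 429,000·S = 14,320,800
S = (14,320,800 − 14,278,800) / 429,000 = 0.0979 ppt

0.1 ppt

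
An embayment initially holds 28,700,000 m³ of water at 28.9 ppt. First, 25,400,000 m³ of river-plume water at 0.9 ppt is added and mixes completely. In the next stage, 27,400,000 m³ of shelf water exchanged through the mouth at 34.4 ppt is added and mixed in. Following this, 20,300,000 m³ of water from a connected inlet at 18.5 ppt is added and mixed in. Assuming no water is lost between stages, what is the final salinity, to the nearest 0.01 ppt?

21.32 ppt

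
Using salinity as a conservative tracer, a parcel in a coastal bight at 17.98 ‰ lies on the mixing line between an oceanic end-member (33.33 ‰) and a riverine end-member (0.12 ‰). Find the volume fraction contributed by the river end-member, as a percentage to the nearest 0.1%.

Let f be the freshwater fraction. Salt balance per unit volume:
f×0.12 + (1−f)×33.33 = 17.98
f = (33.33 − 17.98) / (33.33 − 0.12) = 15.35/33.21 = 0.4622

46.2%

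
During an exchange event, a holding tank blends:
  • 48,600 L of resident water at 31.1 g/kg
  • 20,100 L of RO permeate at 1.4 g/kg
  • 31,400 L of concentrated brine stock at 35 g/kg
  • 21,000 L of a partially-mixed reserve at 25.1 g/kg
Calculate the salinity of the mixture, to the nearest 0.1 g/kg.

26.1 g/kg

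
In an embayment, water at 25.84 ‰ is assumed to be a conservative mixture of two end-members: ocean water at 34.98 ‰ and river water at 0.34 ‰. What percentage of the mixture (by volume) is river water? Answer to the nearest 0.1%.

26.4%

Let f be the freshwater fraction. Salt balance per unit volume:
f×0.34 + (1−f)×34.98 = 25.84
f = (34.98 − 25.84) / (34.98 − 0.34) = 9.14/34.64 = 0.2639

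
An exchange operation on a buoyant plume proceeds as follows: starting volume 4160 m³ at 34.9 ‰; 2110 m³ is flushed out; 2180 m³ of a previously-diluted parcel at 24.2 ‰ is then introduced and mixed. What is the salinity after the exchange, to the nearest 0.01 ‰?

29.39 ‰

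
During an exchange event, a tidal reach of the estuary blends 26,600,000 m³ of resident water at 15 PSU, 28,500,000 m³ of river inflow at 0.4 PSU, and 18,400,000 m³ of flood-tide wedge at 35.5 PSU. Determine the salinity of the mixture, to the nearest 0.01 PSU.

14.47 PSU

Conserving salt mass:
salt = 26,600,000×15 + 28,500,000×0.4 + 18,400,000×35.5 = 399,000,000 + 11,400,000 + 653,200,000 = 1,063,600,000
volume = 26,600,000 + 28,500,000 + 18,400,000 = 73,500,000 m³
S = 1,063,600,000 / 73,500,000 = 14.4707 PSU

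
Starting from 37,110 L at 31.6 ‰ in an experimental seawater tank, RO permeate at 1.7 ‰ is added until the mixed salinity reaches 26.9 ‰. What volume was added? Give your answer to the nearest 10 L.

6920 L

Salt balance: 37,110×31.6 + V×1.7 = (37,110+V)×26.9
1,172,676 + 1.7V = 998,259 + 26.9V
174,417 = 25.2V
V = 6,921.31 L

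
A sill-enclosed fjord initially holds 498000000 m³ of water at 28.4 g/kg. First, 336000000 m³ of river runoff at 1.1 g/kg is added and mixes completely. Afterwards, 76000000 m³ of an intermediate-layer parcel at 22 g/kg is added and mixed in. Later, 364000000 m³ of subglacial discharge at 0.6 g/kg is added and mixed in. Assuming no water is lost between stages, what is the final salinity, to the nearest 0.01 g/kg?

Weighted by volume,
Initial salt = 498,000,000×28.4 = 14,143,200,000
After stage 1: salt = 14,143,200,000 + 336,000,000×1.1 = 14,512,800,000; volume = 834,000,000 m³; S = 17.401 g/kg
After stage 2: salt = 14,512,800,000 + 76,000,000×22 = 16,184,800,000; volume = 910,000,000 m³; S = 17.785 g/kg
After stage 3: salt = 16,184,800,000 + 364,000,000×0.6 = 16,403,200,000; volume = 1,274,000,000 m³
S = 16,403,200,000 / 1,274,000,000 = 12.8754 g/kg

12.88 g/kg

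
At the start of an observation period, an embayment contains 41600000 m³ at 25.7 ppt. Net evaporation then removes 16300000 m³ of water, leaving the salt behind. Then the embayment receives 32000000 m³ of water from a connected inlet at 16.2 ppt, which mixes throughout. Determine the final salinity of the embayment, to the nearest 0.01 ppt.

27.71 ppt

After evaporation: salt = 41,600,000×25.7 = 1,069,120,000; volume = 41,600,000 − 16,300,000 = 25,300,000 m³
After mixing: salt = 1,069,120,000 + 32,000,000×16.2 = 1,587,520,000; volume = 25,300,000 + 32,000,000 = 57,300,000 m³
S = 1,587,520,000 / 57,300,000 = 27.7054 ppt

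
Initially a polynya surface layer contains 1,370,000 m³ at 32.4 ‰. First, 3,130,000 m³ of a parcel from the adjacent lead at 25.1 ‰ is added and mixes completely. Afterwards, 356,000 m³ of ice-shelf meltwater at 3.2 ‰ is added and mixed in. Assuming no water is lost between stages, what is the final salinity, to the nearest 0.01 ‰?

Conserving salt mass:
Initial salt = 1,370,000×32.4 = 44,388,000
After stage 1: salt = 44,388,000 + 3,130,000×25.1 = 122,951,000; volume = 4,500,000 m³; S = 27.322 ‰
After stage 2: salt = 122,951,000 + 356,000×3.2 = 124,090,200; volume = 4,856,000 m³
S = 124,090,200 / 4,856,000 = 25.554 ‰

25.55 ‰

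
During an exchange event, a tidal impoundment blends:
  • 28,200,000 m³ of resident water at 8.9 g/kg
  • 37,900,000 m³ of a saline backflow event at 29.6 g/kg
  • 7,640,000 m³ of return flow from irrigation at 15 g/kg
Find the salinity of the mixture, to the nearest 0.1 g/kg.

20.2 g/kg

By conservation of dissolved salt,
salt = 28,200,000×8.9 + 37,900,000×29.6 + 7,640,000×15 = 250,980,000 + 1,121,840,000 + 114,600,000 = 1,487,420,000
volume = 28,200,000 + 37,900,000 + 7,640,000 = 73,740,000 m³
S = 1,487,420,000 / 73,740,000 = 20.171 g/kg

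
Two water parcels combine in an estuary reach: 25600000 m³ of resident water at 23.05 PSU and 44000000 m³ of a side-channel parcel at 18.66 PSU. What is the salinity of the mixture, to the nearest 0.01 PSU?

20.27 PSU

Salt balance:
salt = 25,600,000×23.05 + 44,000,000×18.66 = 590,080,000 + 821,040,000 = 1,411,120,000
volume = 25,600,000 + 44,000,000 = 69,600,000 m³
S = 1,411,120,000 / 69,600,000 = 20.2747 PSU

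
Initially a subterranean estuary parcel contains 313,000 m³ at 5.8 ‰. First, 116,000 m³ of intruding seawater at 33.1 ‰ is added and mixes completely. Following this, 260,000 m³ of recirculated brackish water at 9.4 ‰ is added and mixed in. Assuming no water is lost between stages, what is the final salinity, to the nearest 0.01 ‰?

11.75 ‰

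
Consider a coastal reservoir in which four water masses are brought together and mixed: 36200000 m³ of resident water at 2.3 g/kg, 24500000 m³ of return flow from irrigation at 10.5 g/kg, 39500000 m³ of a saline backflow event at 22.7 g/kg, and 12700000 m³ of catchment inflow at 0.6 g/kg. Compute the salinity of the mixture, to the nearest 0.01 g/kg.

11.03 g/kg

Total salt / total volume:
salt = 36,200,000×2.3 + 24,500,000×10.5 + 39,500,000×22.7 + 12,700,000×0.6 = 83,260,000 + 257,250,000 + 896,650,000 + 7,620,000 = 1,244,780,000
volume = 36,200,000 + 24,500,000 + 39,500,000 + 12,700,000 = 112,900,000 m³
S = 1,244,780,000 / 112,900,000 = 11.0255 g/kg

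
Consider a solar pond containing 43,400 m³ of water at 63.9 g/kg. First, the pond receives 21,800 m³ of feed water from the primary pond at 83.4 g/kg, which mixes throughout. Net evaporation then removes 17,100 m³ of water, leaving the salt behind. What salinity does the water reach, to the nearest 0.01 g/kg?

After mixing: salt = 43,400×63.9 + 21,800×83.4 = 4,591,380; volume = 65,200 m³
After evaporation: salt unchanged = 4,591,380; volume = 65,200 − 17,100 = 48,100 m³
S = 4,591,380 / 48,100 = 95.4549 g/kg

95.45 g/kg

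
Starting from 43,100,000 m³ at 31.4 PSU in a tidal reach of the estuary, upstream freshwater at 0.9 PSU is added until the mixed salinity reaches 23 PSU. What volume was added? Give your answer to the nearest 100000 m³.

Salt balance: 43,100,000×31.4 + V×0.9 = (43,100,000+V)×23
1,353,340,000 + 0.9V = 991,300,000 + 23V
362,040,000 = 22.1V
V = 16,381,900.45 m³

16400000 m³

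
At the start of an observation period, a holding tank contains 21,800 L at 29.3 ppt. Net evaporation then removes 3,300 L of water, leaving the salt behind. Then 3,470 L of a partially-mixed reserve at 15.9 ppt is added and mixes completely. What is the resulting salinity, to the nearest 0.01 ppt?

After evaporation: salt = 21,800×29.3 = 638,740; volume = 21,800 − 3,300 = 18,500 L
After mixing: salt = 638,740 + 3,470×15.9 = 693,913; volume = 18,500 + 3,470 = 21,970 L
S = 693,913 / 21,970 = 31.5846 ppt

31.58 ppt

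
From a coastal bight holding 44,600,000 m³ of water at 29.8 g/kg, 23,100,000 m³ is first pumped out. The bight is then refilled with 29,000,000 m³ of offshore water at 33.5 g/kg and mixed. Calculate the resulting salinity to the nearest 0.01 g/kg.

31.92 g/kg

Remaining after removal: 21,500,000 m³ at 29.8 g/kg (salt = 640,700,000)
After addition: salt = 640,700,000 + 29,000,000×33.5 = 1,612,200,000; volume = 50,500,000 m³
S = 1,612,200,000 / 50,500,000 = 31.9248 g/kg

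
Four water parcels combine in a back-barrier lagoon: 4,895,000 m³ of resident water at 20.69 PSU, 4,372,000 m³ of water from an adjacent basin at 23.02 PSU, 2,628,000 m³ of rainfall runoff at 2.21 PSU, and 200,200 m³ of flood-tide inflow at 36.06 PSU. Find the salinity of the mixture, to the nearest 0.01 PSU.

Weighted by volume,
salt = 4,895,000×20.69 + 4,372,000×23.02 + 2,628,000×2.21 + 200,200×36.06 = 101,277,550 + 100,643,440 + 5,807,880 + 7,219,212 = 214,948,082
volume = 4,895,000 + 4,372,000 + 2,628,000 + 200,200 = 12,095,200 m³
S = 214,948,082 / 12,095,200 = 17.7714 PSU

17.77 PSU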